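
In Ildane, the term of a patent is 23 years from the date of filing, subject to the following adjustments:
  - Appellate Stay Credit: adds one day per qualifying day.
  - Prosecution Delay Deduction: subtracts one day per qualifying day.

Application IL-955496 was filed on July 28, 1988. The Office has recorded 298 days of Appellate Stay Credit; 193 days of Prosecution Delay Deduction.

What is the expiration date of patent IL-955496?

November 10, 2011

Base term: filing date + 23 years → 28 July 2011.
Appellate Stay Credit: +298 days → 21 May 2012.
Prosecution Delay Deduction: −193 days → 10 November 2011.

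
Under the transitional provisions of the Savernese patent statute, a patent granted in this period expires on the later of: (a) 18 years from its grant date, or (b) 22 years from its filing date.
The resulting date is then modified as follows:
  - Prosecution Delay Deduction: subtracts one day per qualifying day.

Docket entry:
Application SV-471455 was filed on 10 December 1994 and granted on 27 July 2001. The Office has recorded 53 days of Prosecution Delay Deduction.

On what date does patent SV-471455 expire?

June 4, 2019

(a) grant + 18 years → 27 July 2019.
(b) filing + 22 years → 10 December 2016.
Later of the two: 27 July 2019.
Prosecution Delay Deduction: −53 days → 4 June 2019.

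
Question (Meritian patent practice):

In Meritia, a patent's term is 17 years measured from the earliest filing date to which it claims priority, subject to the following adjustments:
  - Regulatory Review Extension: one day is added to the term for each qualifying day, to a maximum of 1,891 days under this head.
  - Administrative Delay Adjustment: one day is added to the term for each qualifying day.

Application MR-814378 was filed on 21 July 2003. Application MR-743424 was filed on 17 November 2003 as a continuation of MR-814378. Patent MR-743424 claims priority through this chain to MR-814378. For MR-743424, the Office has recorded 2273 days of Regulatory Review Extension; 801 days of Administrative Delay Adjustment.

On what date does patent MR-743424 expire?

Earliest priority filing: 21 July 2003.
Base term: 21 July 2003 + 17 years → 21 July 2020.
Regulatory Review Extension: 2273 days claimed exceeds the 1891-day cap, so +1891 days → 24 September 2025.
Administrative Delay Adjustment: +801 days → 4 December 2027.

2027-12-04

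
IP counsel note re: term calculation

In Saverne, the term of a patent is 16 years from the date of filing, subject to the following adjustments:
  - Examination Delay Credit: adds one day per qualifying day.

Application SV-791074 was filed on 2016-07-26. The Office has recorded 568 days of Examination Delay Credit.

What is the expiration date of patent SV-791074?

Base term: filing date + 16 years → 26 July 2032.
Examination Delay Credit: +568 days → 14 February 2034.

February 14, 2034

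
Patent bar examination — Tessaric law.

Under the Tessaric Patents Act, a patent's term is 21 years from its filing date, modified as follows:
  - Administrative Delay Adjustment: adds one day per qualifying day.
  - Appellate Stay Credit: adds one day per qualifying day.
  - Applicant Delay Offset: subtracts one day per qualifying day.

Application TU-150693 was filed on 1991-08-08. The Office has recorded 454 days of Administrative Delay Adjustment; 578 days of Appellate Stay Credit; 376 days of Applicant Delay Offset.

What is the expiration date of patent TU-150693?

May 26, 2014

Base term: filing date + 21 years → 8 August 2012.
Administrative Delay Adjustment: +454 days → 5 November 2013.
Appellate Stay Credit: +578 days → 6 June 2015.
Applicant Delay Offset: −376 days → 26 May 2014.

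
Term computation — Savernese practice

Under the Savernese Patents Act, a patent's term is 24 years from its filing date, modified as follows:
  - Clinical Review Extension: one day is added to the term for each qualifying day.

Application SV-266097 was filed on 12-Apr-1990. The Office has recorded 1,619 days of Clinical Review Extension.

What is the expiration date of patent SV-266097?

2018-09-17

Base term: filing date + 24 years → 12 April 2014.
Clinical Review Extension: +1619 days → 17 September 2018.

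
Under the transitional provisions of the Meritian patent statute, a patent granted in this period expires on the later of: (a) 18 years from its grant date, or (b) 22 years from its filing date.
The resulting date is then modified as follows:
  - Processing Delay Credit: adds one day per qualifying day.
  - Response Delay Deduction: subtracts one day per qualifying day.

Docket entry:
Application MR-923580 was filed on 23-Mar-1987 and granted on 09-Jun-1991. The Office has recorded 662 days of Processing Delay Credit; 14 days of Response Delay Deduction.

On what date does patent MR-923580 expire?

2011-03-19

(a) grant + 18 years → 9 June 2009.
(b) filing + 22 years → 23 March 2009.
Later of the two: 9 June 2009.
Processing Delay Credit: +662 days → 2 April 2011.
Response Delay Deduction: −14 days → 19 March 2011.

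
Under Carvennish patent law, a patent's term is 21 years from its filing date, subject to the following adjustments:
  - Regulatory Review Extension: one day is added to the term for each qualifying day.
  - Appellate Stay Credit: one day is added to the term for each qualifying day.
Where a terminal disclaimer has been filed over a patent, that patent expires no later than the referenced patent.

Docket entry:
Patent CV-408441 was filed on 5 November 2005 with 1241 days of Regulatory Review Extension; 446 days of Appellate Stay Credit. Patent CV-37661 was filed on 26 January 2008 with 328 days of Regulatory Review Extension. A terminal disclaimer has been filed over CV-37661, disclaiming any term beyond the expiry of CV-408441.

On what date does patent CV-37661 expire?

Natural term of CV-37661:
  Base: filing + 21 years → 26 January 2029.
  Regulatory Review Extension: +328 days → 20 December 2029.
Expiry of referenced patent CV-408441:
  Base: filing + 21 years → 5 November 2026.
  Regulatory Review Extension: +1241 days → 30 March 2030.
  Appellate Stay Credit: +446 days → 19 June 2031.
Terminal disclaimer: CV-37661 expires on the earlier of 20 December 2029 and 19 June 2031.

2029-12-20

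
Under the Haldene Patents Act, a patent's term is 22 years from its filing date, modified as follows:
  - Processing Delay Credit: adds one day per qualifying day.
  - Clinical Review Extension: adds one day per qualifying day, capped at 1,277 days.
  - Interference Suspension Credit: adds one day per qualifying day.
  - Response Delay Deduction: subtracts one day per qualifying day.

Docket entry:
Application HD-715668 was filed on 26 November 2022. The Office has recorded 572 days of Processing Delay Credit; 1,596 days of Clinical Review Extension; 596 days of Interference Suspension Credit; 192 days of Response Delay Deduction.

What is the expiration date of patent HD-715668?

2051-01-27

Base term: filing date + 22 years → 26 November 2044.
Processing Delay Credit: +572 days → 21 June 2046.
Clinical Review Extension: 1596 days claimed exceeds the 1277-day cap, so +1277 days → 19 December 2049.
Interference Suspension Credit: +596 days → 7 August 2051.
Response Delay Deduction: −192 days → 27 January 2051.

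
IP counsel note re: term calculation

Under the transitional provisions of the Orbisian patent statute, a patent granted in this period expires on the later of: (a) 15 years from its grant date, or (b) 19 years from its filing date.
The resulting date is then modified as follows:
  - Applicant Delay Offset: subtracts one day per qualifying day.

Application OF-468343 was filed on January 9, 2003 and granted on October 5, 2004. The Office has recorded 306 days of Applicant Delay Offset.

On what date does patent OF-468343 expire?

(a) grant + 15 years → 5 October 2019.
(b) filing + 19 years → 9 January 2022.
Later of the two: 9 January 2022.
Applicant Delay Offset: −306 days → 9 March 2021.

2021-03-09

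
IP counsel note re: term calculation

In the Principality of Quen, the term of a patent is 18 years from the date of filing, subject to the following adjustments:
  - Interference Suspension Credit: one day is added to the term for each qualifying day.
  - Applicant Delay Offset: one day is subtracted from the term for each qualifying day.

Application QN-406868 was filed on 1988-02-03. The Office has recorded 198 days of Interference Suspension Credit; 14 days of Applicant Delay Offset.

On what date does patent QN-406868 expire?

August 6, 2006

Base term: filing date + 18 years → 3 February 2006.
Interference Suspension Credit: +198 days → 20 August 2006.
Applicant Delay Offset: −14 days → 6 August 2006.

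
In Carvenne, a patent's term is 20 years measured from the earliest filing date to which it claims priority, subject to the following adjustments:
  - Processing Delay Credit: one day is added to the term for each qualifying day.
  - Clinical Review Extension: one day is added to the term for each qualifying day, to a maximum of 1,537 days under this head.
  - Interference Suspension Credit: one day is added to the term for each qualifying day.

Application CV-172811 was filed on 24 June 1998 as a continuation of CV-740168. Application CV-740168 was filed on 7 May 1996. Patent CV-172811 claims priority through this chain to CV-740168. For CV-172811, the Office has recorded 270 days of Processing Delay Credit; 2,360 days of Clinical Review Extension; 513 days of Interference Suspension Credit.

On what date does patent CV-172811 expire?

September 13, 2022

Earliest priority filing: 7 May 1996.
Base term: 7 May 1996 + 20 years → 7 May 2016.
Processing Delay Credit: +270 days → 1 February 2017.
Clinical Review Extension: 2360 days claimed exceeds the 1537-day cap, so +1537 days → 18 April 2021.
Interference Suspension Credit: +513 days → 13 September 2022.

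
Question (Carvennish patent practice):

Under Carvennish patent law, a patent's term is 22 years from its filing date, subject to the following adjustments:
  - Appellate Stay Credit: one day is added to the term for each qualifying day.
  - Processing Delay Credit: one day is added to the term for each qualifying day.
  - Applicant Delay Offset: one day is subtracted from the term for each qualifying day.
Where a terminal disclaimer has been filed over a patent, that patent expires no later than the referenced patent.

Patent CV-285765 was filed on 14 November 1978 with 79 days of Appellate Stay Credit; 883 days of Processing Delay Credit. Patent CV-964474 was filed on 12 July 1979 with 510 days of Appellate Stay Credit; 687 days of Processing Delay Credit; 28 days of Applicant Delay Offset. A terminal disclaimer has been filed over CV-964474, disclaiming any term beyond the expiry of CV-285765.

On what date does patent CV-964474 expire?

July 4, 2003

Natural term of CV-964474:
  Base: filing + 22 years → 12 July 2001.
  Appellate Stay Credit: +510 days → 4 December 2002.
  Processing Delay Credit: +687 days → 21 October 2004.
  Applicant Delay Offset: −28 days → 23 September 2004.
Expiry of referenced patent CV-285765:
  Base: filing + 22 years → 14 November 2000.
  Appellate Stay Credit: +79 days → 1 February 2001.
  Processing Delay Credit: +883 days → 4 July 2003.
Terminal disclaimer: CV-964474 expires on the earlier of 23 September 2004 and 4 July 2003.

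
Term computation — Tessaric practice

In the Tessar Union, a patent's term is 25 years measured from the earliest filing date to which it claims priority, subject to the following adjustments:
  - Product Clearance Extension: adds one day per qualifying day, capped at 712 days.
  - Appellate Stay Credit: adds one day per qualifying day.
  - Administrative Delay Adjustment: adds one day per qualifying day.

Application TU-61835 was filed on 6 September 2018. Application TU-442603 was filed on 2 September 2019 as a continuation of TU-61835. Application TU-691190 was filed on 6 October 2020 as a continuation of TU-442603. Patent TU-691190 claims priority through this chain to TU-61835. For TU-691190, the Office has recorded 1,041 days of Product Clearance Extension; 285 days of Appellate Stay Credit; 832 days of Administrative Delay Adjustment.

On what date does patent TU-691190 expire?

2048-09-08

Earliest priority filing: 6 September 2018.
Base term: 6 September 2018 + 25 years → 6 September 2043.
Product Clearance Extension: 1041 days claimed exceeds the 712-day cap, so +712 days → 18 August 2045.
Appellate Stay Credit: +285 days → 30 May 2046.
Administrative Delay Adjustment: +832 days → 8 September 2048.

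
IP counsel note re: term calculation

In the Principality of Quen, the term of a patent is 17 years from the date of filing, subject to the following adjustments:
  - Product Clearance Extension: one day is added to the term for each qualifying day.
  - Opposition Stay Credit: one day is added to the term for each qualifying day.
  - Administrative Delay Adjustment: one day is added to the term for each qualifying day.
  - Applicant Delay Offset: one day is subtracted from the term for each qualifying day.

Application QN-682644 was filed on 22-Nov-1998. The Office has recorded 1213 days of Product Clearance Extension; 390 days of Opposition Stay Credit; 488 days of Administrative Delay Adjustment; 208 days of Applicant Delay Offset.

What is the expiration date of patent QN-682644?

Base term: filing date + 17 years → 22 November 2015.
Product Clearance Extension: +1213 days → 19 March 2019.
Opposition Stay Credit: +390 days → 12 April 2020.
Administrative Delay Adjustment: +488 days → 13 August 2021.
Applicant Delay Offset: −208 days → 17 January 2021.

January 17, 2021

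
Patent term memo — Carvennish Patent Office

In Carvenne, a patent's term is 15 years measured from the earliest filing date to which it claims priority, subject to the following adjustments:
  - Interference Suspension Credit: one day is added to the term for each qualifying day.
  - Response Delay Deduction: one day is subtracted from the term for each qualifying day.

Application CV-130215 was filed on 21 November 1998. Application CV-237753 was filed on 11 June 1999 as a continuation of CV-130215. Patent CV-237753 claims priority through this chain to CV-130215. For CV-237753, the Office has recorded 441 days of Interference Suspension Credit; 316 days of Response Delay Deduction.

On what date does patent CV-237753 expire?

Earliest priority filing: 21 November 1998.
Base term: 21 November 1998 + 15 years → 21 November 2013.
Interference Suspension Credit: +441 days → 5 February 2015.
Response Delay Deduction: −316 days → 26 March 2014.

2014-03-26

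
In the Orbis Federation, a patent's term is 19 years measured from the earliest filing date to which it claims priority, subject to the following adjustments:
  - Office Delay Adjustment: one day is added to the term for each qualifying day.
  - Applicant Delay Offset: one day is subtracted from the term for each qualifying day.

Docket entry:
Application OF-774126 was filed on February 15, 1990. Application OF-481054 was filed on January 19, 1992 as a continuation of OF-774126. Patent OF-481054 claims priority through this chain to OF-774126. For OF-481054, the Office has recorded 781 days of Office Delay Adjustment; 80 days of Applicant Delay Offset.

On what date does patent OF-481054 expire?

January 17, 2011

Earliest priority filing: 15 February 1990.
Base term: 15 February 1990 + 19 years → 15 February 2009.
Office Delay Adjustment: +781 days → 7 April 2011.
Applicant Delay Offset: −80 days → 17 January 2011.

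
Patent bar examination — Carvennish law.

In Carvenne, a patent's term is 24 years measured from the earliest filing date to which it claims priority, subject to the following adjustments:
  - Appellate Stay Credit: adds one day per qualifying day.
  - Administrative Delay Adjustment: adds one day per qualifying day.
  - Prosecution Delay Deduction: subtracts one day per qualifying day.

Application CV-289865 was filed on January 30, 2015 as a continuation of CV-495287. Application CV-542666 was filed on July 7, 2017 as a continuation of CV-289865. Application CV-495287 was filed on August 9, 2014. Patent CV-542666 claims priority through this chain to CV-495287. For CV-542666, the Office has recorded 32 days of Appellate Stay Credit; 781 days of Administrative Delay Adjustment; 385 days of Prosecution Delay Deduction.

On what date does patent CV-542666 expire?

Earliest priority filing: 9 August 2014.
Base term: 9 August 2014 + 24 years → 9 August 2038.
Appellate Stay Credit: +32 days → 10 September 2038.
Administrative Delay Adjustment: +781 days → 30 October 2040.
Prosecution Delay Deduction: −385 days → 11 October 2039.

October 11, 2039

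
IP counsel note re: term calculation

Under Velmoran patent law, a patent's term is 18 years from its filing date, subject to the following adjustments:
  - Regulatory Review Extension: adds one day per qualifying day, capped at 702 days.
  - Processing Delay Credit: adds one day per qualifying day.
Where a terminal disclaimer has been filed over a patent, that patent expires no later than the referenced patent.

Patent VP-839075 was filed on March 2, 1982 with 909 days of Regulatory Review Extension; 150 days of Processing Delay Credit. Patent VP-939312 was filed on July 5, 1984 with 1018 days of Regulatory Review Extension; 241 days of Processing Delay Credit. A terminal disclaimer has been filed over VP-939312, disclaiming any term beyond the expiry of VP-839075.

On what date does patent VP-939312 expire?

Natural term of VP-939312:
  Base: filing + 18 years → 5 July 2002.
  Regulatory Review Extension: 1018 days claimed exceeds the 702-day cap, so +702 days → 6 June 2004.
  Processing Delay Credit: +241 days → 2 February 2005.
Expiry of referenced patent VP-839075:
  Base: filing + 18 years → 2 March 2000.
  Regulatory Review Extension: 909 days claimed exceeds the 702-day cap, so +702 days → 2 February 2002.
  Processing Delay Credit: +150 days → 2 July 2002.
Terminal disclaimer: VP-939312 expires on the earlier of 2 February 2005 and 2 July 2002.

July 2, 2002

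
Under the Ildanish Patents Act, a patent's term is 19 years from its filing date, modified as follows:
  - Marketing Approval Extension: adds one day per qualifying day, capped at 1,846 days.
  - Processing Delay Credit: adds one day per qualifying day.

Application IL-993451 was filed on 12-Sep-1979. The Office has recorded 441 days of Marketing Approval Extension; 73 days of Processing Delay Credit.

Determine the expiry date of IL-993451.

Base term: filing date + 19 years → 12 September 1998.
Marketing Approval Extension: 441 days (within the 1846-day cap) → +441 days → 27 November 1999.
Processing Delay Credit: +73 days → 8 February 2000.

2000-02-08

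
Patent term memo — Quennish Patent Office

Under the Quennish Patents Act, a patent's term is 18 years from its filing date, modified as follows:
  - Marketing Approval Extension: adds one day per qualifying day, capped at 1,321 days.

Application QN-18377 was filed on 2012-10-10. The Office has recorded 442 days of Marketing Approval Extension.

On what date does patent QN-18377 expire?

December 26, 2031

Base term: filing date + 18 years → 10 October 2030.
Marketing Approval Extension: 442 days (within the 1321-day cap) → +442 days → 26 December 2031.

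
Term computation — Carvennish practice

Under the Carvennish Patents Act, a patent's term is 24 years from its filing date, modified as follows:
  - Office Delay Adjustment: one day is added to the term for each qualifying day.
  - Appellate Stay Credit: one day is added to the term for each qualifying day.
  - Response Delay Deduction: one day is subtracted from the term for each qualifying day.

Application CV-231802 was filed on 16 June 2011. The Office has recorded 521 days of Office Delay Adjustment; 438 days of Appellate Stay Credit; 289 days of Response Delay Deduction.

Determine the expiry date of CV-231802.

Base term: filing date + 24 years → 16 June 2035.
Office Delay Adjustment: +521 days → 18 November 2036.
Appellate Stay Credit: +438 days → 30 January 2038.
Response Delay Deduction: −289 days → 16 April 2037.

2037-04-16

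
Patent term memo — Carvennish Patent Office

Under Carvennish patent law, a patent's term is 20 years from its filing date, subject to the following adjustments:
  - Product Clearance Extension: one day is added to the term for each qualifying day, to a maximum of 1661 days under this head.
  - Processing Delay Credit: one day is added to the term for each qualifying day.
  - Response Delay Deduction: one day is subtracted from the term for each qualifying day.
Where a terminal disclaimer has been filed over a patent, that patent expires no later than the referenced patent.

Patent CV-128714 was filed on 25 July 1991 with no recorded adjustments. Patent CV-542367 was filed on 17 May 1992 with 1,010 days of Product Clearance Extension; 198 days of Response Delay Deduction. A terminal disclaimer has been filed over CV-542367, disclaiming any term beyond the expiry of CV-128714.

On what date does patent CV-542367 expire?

2011-07-25

Natural term of CV-542367:
  Base: filing + 20 years → 17 May 2012.
  Product Clearance Extension: 1010 days (within the 1661-day cap) → +1010 days → 21 February 2015.
  Response Delay Deduction: −198 days → 7 August 2014.
Expiry of referenced patent CV-128714:
  Base: filing + 20 years → 25 July 2011.
Terminal disclaimer: CV-542367 expires on the earlier of 7 August 2014 and 25 July 2011.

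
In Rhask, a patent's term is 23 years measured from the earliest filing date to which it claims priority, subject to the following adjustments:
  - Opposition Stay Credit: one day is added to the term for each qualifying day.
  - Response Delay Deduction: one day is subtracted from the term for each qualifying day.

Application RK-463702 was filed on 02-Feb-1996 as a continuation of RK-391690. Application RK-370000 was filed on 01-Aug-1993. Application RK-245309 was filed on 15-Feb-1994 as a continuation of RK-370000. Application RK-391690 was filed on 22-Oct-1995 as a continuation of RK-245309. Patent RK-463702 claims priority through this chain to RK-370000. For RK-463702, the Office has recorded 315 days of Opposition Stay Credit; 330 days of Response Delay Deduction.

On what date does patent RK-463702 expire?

Earliest priority filing: 1 August 1993.
Base term: 1 August 1993 + 23 years → 1 August 2016.
Opposition Stay Credit: +315 days → 12 June 2017.
Response Delay Deduction: −330 days → 17 July 2016.

2016-07-17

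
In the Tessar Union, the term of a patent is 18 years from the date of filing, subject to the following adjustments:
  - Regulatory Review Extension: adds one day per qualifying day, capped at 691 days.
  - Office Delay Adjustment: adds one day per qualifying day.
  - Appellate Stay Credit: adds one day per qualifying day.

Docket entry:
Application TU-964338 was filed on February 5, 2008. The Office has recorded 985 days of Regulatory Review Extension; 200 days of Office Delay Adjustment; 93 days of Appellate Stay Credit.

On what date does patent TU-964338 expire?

Base term: filing date + 18 years → 5 February 2026.
Regulatory Review Extension: 985 days claimed exceeds the 691-day cap, so +691 days → 28 December 2027.
Office Delay Adjustment: +200 days → 15 July 2028.
Appellate Stay Credit: +93 days → 16 October 2028.

October 16, 2028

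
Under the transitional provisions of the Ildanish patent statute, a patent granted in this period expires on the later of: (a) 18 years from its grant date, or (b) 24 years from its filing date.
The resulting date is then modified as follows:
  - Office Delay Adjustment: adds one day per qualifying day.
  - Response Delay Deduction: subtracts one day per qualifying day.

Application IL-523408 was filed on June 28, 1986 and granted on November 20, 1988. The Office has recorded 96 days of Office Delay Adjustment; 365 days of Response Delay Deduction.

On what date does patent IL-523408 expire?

October 2, 2009

(a) grant + 18 years → 20 November 2006.
(b) filing + 24 years → 28 June 2010.
Later of the two: 28 June 2010.
Office Delay Adjustment: +96 days → 2 October 2010.
Response Delay Deduction: −365 days → 2 October 2009.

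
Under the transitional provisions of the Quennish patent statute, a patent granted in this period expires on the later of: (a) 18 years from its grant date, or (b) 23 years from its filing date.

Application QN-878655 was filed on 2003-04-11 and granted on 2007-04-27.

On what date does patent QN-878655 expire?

(a) grant + 18 years → 27 April 2025.
(b) filing + 23 years → 11 April 2026.
Later of the two: 11 April 2026.

2026-04-11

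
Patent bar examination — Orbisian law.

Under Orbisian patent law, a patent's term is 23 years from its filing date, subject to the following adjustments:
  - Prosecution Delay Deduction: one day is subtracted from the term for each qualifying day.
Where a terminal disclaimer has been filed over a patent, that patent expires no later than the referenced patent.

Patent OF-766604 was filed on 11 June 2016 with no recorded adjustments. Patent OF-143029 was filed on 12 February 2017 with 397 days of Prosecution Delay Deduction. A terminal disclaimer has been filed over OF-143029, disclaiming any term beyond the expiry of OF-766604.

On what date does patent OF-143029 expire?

January 11, 2039

Natural term of OF-143029:
  Base: filing + 23 years → 12 February 2040.
  Prosecution Delay Deduction: −397 days → 11 January 2039.
Expiry of referenced patent OF-766604:
  Base: filing + 23 years → 11 June 2039.
Terminal disclaimer: OF-143029 expires on the earlier of 11 January 2039 and 11 June 2039.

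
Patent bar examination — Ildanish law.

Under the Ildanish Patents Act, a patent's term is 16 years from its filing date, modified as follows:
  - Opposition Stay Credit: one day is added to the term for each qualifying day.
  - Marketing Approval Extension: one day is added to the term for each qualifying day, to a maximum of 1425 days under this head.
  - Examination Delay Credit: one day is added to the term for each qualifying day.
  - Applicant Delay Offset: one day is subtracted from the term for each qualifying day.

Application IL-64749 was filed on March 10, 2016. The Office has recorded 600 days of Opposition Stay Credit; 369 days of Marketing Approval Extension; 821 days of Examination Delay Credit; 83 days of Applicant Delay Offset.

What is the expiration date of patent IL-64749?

2036-11-11

Base term: filing date + 16 years → 10 March 2032.
Opposition Stay Credit: +600 days → 31 October 2033.
Marketing Approval Extension: 369 days (within the 1425-day cap) → +369 days → 4 November 2034.
Examination Delay Credit: +821 days → 2 February 2037.
Applicant Delay Offset: −83 days → 11 November 2036.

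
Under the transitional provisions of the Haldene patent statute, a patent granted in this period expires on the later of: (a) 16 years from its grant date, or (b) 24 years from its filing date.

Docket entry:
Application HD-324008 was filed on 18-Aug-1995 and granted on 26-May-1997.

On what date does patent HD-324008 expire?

(a) grant + 16 years → 26 May 2013.
(b) filing + 24 years → 18 August 2019.
Later of the two: 18 August 2019.

August 18, 2019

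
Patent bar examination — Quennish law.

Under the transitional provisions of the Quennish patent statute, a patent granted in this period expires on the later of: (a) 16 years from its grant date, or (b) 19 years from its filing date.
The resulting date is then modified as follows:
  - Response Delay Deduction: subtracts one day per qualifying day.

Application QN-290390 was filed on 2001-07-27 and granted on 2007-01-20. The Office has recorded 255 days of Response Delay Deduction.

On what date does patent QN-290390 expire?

(a) grant + 16 years → 20 January 2023.
(b) filing + 19 years → 27 July 2020.
Later of the two: 20 January 2023.
Response Delay Deduction: −255 days → 10 May 2022.

2022-05-10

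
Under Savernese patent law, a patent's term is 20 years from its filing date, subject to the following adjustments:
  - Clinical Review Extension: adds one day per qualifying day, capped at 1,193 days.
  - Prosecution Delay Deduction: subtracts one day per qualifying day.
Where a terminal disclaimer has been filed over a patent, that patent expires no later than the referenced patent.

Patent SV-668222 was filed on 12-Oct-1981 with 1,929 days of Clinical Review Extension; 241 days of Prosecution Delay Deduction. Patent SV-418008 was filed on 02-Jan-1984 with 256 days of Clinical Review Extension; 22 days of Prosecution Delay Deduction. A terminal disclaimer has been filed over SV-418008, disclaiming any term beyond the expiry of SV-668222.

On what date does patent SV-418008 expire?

2004-05-21

Natural term of SV-418008:
  Base: filing + 20 years → 2 January 2004.
  Clinical Review Extension: 256 days (within the 1193-day cap) → +256 days → 14 September 2004.
  Prosecution Delay Deduction: −22 days → 23 August 2004.
Expiry of referenced patent SV-668222:
  Base: filing + 20 years → 12 October 2001.
  Clinical Review Extension: 1929 days claimed exceeds the 1193-day cap, so +1193 days → 17 January 2005.
  Prosecution Delay Deduction: −241 days → 21 May 2004.
Terminal disclaimer: SV-418008 expires on the earlier of 23 August 2004 and 21 May 2004.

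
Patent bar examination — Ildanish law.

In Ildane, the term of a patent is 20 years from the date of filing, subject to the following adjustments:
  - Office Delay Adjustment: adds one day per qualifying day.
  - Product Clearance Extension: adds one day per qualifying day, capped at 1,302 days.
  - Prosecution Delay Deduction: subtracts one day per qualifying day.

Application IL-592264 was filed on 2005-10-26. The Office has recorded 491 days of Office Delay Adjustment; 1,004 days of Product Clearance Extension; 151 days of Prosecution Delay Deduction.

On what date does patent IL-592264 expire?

Base term: filing date + 20 years → 26 October 2025.
Office Delay Adjustment: +491 days → 1 March 2027.
Product Clearance Extension: 1004 days (within the 1302-day cap) → +1004 days → 29 November 2029.
Prosecution Delay Deduction: −151 days → 1 July 2029.

July 1, 2029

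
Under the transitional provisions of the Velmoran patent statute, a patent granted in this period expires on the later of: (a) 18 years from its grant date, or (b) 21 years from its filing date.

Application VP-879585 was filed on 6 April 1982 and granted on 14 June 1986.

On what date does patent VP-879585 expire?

June 14, 2004

(a) grant + 18 years → 14 June 2004.
(b) filing + 21 years → 6 April 2003.
Later of the two: 14 June 2004.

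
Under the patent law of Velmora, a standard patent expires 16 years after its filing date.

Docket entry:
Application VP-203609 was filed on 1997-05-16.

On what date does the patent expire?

2013-05-16

Filing date + 16 years → 16 May 2013.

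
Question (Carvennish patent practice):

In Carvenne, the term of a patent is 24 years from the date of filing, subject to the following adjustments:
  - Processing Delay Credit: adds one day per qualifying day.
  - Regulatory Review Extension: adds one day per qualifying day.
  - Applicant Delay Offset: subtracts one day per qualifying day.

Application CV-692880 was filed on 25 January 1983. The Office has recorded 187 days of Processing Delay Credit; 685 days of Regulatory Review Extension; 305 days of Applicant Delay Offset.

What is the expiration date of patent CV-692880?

Base term: filing date + 24 years → 25 January 2007.
Processing Delay Credit: +187 days → 31 July 2007.
Regulatory Review Extension: +685 days → 15 June 2009.
Applicant Delay Offset: −305 days → 14 August 2008.

2008-08-14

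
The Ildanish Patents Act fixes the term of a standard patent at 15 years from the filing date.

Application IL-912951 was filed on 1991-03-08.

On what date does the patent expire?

Filing date + 15 years → 8 March 2006.

2006-03-08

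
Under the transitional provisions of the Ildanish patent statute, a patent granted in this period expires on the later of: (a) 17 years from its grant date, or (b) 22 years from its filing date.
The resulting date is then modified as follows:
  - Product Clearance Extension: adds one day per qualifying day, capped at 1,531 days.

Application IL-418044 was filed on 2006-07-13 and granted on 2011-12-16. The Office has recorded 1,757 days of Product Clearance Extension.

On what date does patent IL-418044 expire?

(a) grant + 17 years → 16 December 2028.
(b) filing + 22 years → 13 July 2028.
Later of the two: 16 December 2028.
Product Clearance Extension: 1757 days claimed exceeds the 1531-day cap, so +1531 days → 24 February 2033.

2033-02-24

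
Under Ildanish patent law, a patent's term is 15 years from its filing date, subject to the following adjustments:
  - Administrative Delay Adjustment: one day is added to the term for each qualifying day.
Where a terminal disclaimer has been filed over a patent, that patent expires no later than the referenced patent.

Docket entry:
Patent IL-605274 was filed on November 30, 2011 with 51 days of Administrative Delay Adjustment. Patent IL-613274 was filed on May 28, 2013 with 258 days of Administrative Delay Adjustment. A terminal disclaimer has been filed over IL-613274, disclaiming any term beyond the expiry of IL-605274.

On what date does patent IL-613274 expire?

Natural term of IL-613274:
  Base: filing + 15 years → 28 May 2028.
  Administrative Delay Adjustment: +258 days → 10 February 2029.
Expiry of referenced patent IL-605274:
  Base: filing + 15 years → 30 November 2026.
  Administrative Delay Adjustment: +51 days → 20 January 2027.
Terminal disclaimer: IL-613274 expires on the earlier of 10 February 2029 and 20 January 2027.

2027-01-20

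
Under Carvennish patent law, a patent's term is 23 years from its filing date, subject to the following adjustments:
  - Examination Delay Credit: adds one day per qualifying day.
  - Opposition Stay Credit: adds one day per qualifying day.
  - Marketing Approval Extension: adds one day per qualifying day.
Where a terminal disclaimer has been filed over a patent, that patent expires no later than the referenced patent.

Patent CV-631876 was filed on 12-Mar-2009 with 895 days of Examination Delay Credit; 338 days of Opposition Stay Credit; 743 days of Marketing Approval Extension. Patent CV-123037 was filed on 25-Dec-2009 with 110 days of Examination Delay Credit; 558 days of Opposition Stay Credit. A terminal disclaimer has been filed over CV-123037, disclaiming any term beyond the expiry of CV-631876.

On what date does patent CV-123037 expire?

Natural term of CV-123037:
  Base: filing + 23 years → 25 December 2032.
  Examination Delay Credit: +110 days → 14 April 2033.
  Opposition Stay Credit: +558 days → 24 October 2034.
Expiry of referenced patent CV-631876:
  Base: filing + 23 years → 12 March 2032.
  Examination Delay Credit: +895 days → 24 August 2034.
  Opposition Stay Credit: +338 days → 28 July 2035.
  Marketing Approval Extension: +743 days → 9 August 2037.
Terminal disclaimer: CV-123037 expires on the earlier of 24 October 2034 and 9 August 2037.

October 24, 2034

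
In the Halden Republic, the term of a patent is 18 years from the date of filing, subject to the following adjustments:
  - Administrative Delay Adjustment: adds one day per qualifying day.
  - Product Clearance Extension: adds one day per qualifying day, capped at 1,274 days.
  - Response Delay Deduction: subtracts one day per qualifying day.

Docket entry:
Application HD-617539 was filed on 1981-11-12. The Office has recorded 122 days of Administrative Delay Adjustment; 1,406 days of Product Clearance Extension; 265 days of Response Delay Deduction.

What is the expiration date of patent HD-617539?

December 17, 2002

Base term: filing date + 18 years → 12 November 1999.
Administrative Delay Adjustment: +122 days → 13 March 2000.
Product Clearance Extension: 1406 days claimed exceeds the 1274-day cap, so +1274 days → 8 September 2003.
Response Delay Deduction: −265 days → 17 December 2002.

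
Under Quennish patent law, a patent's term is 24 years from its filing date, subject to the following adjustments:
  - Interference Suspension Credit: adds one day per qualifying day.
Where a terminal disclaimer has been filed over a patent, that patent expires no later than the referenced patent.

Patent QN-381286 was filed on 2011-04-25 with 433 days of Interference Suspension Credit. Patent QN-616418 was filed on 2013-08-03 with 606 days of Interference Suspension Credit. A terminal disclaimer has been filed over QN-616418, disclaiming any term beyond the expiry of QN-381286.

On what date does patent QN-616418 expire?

Natural term of QN-616418:
  Base: filing + 24 years → 3 August 2037.
  Interference Suspension Credit: +606 days → 1 April 2039.
Expiry of referenced patent QN-381286:
  Base: filing + 24 years → 25 April 2035.
  Interference Suspension Credit: +433 days → 1 July 2036.
Terminal disclaimer: QN-616418 expires on the earlier of 1 April 2039 and 1 July 2036.

2036-07-01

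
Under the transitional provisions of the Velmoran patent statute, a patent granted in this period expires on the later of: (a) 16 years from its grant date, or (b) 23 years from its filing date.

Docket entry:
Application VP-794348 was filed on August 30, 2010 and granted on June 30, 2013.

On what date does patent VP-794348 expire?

(a) grant + 16 years → 30 June 2029.
(b) filing + 23 years → 30 August 2033.
Later of the two: 30 August 2033.

August 30, 2033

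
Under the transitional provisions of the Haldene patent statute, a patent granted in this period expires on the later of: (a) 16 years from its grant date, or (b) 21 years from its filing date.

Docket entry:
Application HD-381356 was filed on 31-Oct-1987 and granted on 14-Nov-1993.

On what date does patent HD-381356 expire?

2009-11-14

(a) grant + 16 years → 14 November 2009.
(b) filing + 21 years → 31 October 2008.
Later of the two: 14 November 2009.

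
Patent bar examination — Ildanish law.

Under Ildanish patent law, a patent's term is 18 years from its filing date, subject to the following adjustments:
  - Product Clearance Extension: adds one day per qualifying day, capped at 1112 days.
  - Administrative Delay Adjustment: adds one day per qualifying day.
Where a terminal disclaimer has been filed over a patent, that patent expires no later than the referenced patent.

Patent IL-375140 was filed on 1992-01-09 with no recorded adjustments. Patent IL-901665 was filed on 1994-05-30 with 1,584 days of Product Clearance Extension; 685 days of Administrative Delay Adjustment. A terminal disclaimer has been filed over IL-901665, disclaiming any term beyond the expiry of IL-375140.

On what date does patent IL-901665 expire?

2010-01-09

Natural term of IL-901665:
  Base: filing + 18 years → 30 May 2012.
  Product Clearance Extension: 1584 days claimed exceeds the 1112-day cap, so +1112 days → 16 June 2015.
  Administrative Delay Adjustment: +685 days → 1 May 2017.
Expiry of referenced patent IL-375140:
  Base: filing + 18 years → 9 January 2010.
Terminal disclaimer: IL-901665 expires on the earlier of 1 May 2017 and 9 January 2010.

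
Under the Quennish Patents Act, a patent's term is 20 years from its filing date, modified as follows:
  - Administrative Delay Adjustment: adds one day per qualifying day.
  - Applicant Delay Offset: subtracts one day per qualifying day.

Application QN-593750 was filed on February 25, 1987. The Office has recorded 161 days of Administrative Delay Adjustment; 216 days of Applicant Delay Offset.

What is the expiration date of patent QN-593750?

2007-01-01

Base term: filing date + 20 years → 25 February 2007.
Administrative Delay Adjustment: +161 days → 5 August 2007.
Applicant Delay Offset: −216 days → 1 January 2007.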